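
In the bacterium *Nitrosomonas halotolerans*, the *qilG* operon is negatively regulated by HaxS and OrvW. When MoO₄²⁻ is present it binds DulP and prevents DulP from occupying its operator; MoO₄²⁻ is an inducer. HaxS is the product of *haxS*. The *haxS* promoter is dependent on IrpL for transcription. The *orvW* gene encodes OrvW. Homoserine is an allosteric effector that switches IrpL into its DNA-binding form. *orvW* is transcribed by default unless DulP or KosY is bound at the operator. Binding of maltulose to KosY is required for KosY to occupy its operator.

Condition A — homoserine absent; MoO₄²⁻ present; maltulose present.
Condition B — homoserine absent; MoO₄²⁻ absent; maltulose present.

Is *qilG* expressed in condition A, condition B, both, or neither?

both

Condition A:
Homoserine is absent, so IrpL is inactive.
Required activator IrpL is absent, so *haxS* is not transcribed.
So HaxS is not produced.
MoO₄²⁻ is present, so DulP is inactive.
Maltulose is present, so KosY is active.
With repressor KosY bound, *orvW* is not transcribed.
So OrvW is not produced.
With no repressor bound, *qilG* is transcribed.
→ *qilG* is ON in A.
Condition B:
Homoserine is absent, so IrpL is inactive.
Required activator IrpL is absent, so *haxS* is not transcribed.
So HaxS is not produced.
MoO₄²⁻ is absent, so DulP is active.
Maltulose is present, so KosY is active.
With repressor DulP bound, *orvW* is not transcribed.
So OrvW is not produced.
With no repressor bound, *qilG* is transcribed.
→ *qilG* is ON in B.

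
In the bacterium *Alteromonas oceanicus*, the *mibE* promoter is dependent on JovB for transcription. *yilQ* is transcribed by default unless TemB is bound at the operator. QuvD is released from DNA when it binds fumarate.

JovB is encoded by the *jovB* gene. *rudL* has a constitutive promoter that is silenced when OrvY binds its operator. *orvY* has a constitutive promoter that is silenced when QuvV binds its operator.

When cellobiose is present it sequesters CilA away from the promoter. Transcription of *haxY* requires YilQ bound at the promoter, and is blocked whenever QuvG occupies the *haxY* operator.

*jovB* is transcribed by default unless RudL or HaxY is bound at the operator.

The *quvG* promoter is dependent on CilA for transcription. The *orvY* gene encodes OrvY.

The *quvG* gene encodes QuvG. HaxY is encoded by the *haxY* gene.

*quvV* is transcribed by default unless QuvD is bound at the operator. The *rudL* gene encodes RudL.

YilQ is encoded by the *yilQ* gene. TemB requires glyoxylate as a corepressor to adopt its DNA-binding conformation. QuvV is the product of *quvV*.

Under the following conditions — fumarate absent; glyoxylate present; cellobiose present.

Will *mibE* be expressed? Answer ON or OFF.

Fumarate is absent, so QuvD is active.
With repressor QuvD bound, *quvV* is not transcribed.
So QuvV is not produced.
With no repressor bound, *orvY* is transcribed.
So OrvY is produced and active.
With repressor OrvY bound, *rudL* is not transcribed.
So RudL is not produced.
Glyoxylate is present, so TemB is active.
With repressor TemB bound, *yilQ* is not transcribed.
So YilQ is not produced.
Cellobiose is present, so CilA is inactive.
Required activator CilA is absent, so *quvG* is not transcribed.
So QuvG is not produced.
Required activator YilQ is absent, so *haxY* is not transcribed.
So HaxY is not produced.
With no repressor bound, *jovB* is transcribed.
So JovB is produced and active.
No repressor is bound and JovB is active, so *mibE* is transcribed.

ON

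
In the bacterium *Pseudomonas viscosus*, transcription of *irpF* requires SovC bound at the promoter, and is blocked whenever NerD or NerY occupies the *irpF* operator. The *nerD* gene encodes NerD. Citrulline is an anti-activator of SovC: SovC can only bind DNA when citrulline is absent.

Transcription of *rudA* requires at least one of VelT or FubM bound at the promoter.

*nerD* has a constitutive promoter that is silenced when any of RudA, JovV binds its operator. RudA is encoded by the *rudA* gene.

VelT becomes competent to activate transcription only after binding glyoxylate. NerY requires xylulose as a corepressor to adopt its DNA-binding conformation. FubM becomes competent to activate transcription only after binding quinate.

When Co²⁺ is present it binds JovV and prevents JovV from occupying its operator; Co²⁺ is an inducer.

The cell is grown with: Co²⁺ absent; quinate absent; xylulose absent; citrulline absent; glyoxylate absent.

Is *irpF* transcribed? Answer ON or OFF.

Glyoxylate is absent, so VelT is inactive.
Quinate is absent, so FubM is inactive.
No activator is available at the *rudA* promoter, so *rudA* is not transcribed.
So RudA is not produced.
Co²⁺ is absent, so JovV is active.
With repressor JovV bound, *nerD* is not transcribed.
So NerD is not produced.
Citrulline is absent, so SovC is active.
Xylulose is absent, so NerY is inactive.
No repressor is bound and SovC is active, so *irpF* is transcribed.

ON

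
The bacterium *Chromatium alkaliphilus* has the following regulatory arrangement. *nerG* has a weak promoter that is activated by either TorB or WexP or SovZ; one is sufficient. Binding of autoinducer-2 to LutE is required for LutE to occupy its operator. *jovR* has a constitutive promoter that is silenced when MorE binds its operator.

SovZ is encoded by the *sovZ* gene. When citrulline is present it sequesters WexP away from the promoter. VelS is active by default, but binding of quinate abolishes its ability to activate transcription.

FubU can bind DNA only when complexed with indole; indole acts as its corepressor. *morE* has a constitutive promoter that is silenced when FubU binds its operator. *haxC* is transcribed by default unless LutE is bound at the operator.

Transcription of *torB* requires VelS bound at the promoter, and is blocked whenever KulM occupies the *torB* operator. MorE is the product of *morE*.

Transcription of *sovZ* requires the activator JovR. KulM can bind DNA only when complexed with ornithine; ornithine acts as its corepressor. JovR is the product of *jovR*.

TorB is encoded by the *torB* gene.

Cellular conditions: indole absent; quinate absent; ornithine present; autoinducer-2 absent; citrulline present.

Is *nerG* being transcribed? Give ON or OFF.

OFF

Quinate is absent, so VelS is active.
Ornithine is present, so KulM is active.
With repressor KulM bound, *torB* is not transcribed.
So TorB is not produced.
Citrulline is present, so WexP is inactive.
Indole is absent, so FubU is inactive.
With no repressor bound, *morE* is transcribed.
So MorE is produced and active.
With repressor MorE bound, *jovR* is not transcribed.
So JovR is not produced.
Required activator JovR is absent, so *sovZ* is not transcribed.
So SovZ is not produced.
No activator is available at the *nerG* promoter, so *nerG* is not transcribed.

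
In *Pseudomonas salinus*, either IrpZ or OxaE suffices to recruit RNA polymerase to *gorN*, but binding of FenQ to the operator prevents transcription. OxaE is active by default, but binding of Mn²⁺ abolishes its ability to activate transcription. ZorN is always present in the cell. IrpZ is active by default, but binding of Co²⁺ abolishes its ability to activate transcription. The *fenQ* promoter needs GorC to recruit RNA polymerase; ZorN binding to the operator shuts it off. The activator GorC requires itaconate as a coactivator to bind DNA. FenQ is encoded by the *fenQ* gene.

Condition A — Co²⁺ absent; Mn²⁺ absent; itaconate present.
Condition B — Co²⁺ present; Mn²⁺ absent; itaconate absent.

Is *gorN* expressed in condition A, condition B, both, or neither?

both

Condition A:
Co²⁺ is absent, so IrpZ is active.
Mn²⁺ is absent, so OxaE is active.
Itaconate is present, so GorC is active.
ZorN is produced constitutively and is active.
With repressor ZorN bound, *fenQ* is not transcribed.
So FenQ is not produced.
Activator IrpZ is present, so *gorN* is transcribed.
→ *gorN* is ON in A.
Condition B:
Co²⁺ is present, so IrpZ is inactive.
Mn²⁺ is absent, so OxaE is active.
Itaconate is absent, so GorC is inactive.
ZorN is produced constitutively and is active.
With repressor ZorN bound, *fenQ* is not transcribed.
So FenQ is not produced.
Activator OxaE is present, so *gorN* is transcribed.
→ *gorN* is ON in B.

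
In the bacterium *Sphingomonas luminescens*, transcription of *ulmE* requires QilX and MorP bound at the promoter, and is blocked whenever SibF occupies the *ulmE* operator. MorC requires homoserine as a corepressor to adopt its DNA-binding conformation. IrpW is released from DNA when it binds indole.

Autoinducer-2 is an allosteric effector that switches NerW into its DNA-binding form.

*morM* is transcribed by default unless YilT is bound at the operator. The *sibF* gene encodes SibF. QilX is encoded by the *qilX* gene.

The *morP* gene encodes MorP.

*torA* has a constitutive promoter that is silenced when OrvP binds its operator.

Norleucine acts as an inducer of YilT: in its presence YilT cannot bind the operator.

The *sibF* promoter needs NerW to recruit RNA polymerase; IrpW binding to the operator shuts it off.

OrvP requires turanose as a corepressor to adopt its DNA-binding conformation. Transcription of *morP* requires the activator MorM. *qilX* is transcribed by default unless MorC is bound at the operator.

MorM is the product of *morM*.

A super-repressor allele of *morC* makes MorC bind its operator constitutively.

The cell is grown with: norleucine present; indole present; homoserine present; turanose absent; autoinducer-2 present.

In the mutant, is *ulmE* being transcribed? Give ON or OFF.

MorC is constitutively active in this strain.
With repressor MorC bound, *qilX* is not transcribed.
So QilX is not produced.
Indole is present, so IrpW is inactive.
Autoinducer-2 is present, so NerW is active.
No repressor is bound and NerW is active, so *sibF* is transcribed.
So SibF is produced and active.
Norleucine is present, so YilT is inactive.
With no repressor bound, *morM* is transcribed.
So MorM is produced and active.
No repressor is bound and MorM is active, so *morP* is transcribed.
So MorP is produced and active.
With repressor SibF bound, *ulmE* is not transcribed.

OFF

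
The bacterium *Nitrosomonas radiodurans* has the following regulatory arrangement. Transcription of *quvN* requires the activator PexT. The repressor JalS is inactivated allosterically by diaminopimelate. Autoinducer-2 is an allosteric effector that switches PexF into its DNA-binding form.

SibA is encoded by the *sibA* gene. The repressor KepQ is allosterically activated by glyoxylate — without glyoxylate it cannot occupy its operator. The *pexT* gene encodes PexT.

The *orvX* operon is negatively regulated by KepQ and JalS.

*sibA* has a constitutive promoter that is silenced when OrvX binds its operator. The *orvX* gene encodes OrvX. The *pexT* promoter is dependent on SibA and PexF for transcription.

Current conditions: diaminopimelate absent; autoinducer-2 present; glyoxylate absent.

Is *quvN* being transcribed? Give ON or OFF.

ON

Glyoxylate is absent, so KepQ is inactive.
Diaminopimelate is absent, so JalS is active.
With repressor JalS bound, *orvX* is not transcribed.
So OrvX is not produced.
With no repressor bound, *sibA* is transcribed.
So SibA is produced and active.
Autoinducer-2 is present, so PexF is active.
No repressor is bound and SibA and PexF are active, so *pexT* is transcribed.
So PexT is produced and active.
No repressor is bound and PexT is active, so *quvN* is transcribed.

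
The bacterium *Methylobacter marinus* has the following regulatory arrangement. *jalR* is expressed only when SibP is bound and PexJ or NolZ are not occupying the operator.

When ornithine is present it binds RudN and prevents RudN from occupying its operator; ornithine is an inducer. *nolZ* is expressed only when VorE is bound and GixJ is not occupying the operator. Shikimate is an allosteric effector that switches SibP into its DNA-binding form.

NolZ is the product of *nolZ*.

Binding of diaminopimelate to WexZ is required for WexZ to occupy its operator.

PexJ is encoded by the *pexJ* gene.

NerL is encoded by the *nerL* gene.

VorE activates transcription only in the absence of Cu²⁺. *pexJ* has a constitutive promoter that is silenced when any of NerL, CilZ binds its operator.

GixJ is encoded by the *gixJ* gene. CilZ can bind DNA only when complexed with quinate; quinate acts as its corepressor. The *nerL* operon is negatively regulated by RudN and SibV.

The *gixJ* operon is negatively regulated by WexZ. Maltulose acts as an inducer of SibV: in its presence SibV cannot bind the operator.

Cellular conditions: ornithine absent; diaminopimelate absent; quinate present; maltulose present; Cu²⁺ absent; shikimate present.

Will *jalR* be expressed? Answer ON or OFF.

ON

Ornithine is absent, so RudN is active.
Maltulose is present, so SibV is inactive.
With repressor RudN bound, *nerL* is not transcribed.
So NerL is not produced.
Quinate is present, so CilZ is active.
With repressor CilZ bound, *pexJ* is not transcribed.
So PexJ is not produced.
Diaminopimelate is absent, so WexZ is inactive.
With no repressor bound, *gixJ* is transcribed.
So GixJ is produced and active.
Cu²⁺ is absent, so VorE is active.
With repressor GixJ bound, *nolZ* is not transcribed.
So NolZ is not produced.
Shikimate is present, so SibP is active.
No repressor is bound and SibP is active, so *jalR* is transcribed.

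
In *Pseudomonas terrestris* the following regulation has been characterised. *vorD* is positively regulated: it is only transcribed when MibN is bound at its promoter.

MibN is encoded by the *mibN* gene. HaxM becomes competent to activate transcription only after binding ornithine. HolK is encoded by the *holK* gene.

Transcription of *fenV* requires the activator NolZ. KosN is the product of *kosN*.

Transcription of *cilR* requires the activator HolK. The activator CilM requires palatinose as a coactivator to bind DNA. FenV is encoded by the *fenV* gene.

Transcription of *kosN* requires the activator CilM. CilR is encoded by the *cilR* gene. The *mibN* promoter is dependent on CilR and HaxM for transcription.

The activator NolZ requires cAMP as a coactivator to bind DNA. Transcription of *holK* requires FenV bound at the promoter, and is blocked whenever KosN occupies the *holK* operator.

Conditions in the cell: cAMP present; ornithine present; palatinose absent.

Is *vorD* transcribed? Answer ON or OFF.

ON

cAMP is present, so NolZ is active.
No repressor is bound and NolZ is active, so *fenV* is transcribed.
So FenV is produced and active.
Palatinose is absent, so CilM is inactive.
Required activator CilM is absent, so *kosN* is not transcribed.
So KosN is not produced.
No repressor is bound and FenV is active, so *holK* is transcribed.
So HolK is produced and active.
No repressor is bound and HolK is active, so *cilR* is transcribed.
So CilR is produced and active.
Ornithine is present, so HaxM is active.
No repressor is bound and CilR and HaxM are active, so *mibN* is transcribed.
So MibN is produced and active.
No repressor is bound and MibN is active, so *vorD* is transcribed.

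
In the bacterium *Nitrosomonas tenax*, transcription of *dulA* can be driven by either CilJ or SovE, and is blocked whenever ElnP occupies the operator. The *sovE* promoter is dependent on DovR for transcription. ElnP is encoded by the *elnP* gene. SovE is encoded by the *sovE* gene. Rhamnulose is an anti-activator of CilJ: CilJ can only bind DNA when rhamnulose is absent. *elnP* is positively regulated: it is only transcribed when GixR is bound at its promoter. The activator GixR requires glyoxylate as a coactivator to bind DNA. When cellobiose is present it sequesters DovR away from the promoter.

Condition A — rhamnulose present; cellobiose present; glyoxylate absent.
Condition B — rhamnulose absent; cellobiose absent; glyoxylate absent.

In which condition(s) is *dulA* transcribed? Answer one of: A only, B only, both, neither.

B only

Condition A:
Rhamnulose is present, so CilJ is inactive.
Cellobiose is present, so DovR is inactive.
Required activator DovR is absent, so *sovE* is not transcribed.
So SovE is not produced.
Glyoxylate is absent, so GixR is inactive.
Required activator GixR is absent, so *elnP* is not transcribed.
So ElnP is not produced.
No activator is available at the *dulA* promoter, so *dulA* is not transcribed.
→ *dulA* is OFF in A.
Condition B:
Rhamnulose is absent, so CilJ is active.
Cellobiose is absent, so DovR is active.
No repressor is bound and DovR is active, so *sovE* is transcribed.
So SovE is produced and active.
Glyoxylate is absent, so GixR is inactive.
Required activator GixR is absent, so *elnP* is not transcribed.
So ElnP is not produced.
Activator CilJ is present, so *dulA* is transcribed.
→ *dulA* is ON in B.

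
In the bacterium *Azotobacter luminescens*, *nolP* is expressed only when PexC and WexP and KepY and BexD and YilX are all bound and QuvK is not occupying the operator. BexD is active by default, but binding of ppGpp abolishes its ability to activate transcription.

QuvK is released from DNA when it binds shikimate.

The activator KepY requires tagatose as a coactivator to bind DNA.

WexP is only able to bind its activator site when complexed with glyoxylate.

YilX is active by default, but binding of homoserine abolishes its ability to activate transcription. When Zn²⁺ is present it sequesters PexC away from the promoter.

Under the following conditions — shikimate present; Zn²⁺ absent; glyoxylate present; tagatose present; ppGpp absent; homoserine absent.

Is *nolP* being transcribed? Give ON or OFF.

ON

Zn²⁺ is absent, so PexC is active.
Glyoxylate is present, so WexP is active.
Shikimate is present, so QuvK is inactive.
Tagatose is present, so KepY is active.
ppGpp is absent, so BexD is active.
Homoserine is absent, so YilX is active.
No repressor is bound and PexC and WexP and KepY and BexD and YilX are active, so *nolP* is transcribed.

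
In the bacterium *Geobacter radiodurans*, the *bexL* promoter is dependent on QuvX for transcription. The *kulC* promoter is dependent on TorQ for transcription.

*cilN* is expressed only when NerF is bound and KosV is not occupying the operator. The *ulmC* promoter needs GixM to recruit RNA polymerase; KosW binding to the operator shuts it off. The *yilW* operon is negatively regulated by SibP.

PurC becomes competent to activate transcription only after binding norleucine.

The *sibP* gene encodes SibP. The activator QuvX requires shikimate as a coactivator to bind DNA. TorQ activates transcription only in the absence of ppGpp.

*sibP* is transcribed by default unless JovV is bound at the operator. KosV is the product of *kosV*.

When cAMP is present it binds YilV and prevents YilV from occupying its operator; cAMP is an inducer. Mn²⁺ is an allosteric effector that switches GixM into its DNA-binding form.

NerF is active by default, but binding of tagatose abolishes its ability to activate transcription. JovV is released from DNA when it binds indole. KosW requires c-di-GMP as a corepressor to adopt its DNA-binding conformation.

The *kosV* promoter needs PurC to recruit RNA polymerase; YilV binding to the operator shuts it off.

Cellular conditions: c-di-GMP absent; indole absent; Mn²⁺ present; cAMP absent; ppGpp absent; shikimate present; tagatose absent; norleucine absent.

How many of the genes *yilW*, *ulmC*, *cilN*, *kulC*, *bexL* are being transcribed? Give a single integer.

5

Indole is absent, so JovV is active.
With repressor JovV bound, *sibP* is not transcribed.
So SibP is not produced.
With no repressor bound, *yilW* is transcribed.
→ *yilW* is ON.
Mn²⁺ is present, so GixM is active.
c-di-GMP is absent, so KosW is inactive.
No repressor is bound and GixM is active, so *ulmC* is transcribed.
→ *ulmC* is ON.
cAMP is absent, so YilV is active.
Norleucine is absent, so PurC is inactive.
With repressor YilV bound, *kosV* is not transcribed.
So KosV is not produced.
Tagatose is absent, so NerF is active.
No repressor is bound and NerF is active, so *cilN* is transcribed.
→ *cilN* is ON.
ppGpp is absent, so TorQ is active.
No repressor is bound and TorQ is active, so *kulC* is transcribed.
→ *kulC* is ON.
Shikimate is present, so QuvX is active.
No repressor is bound and QuvX is active, so *bexL* is transcribed.
→ *bexL* is ON.
5 of the 5 genes are transcribed.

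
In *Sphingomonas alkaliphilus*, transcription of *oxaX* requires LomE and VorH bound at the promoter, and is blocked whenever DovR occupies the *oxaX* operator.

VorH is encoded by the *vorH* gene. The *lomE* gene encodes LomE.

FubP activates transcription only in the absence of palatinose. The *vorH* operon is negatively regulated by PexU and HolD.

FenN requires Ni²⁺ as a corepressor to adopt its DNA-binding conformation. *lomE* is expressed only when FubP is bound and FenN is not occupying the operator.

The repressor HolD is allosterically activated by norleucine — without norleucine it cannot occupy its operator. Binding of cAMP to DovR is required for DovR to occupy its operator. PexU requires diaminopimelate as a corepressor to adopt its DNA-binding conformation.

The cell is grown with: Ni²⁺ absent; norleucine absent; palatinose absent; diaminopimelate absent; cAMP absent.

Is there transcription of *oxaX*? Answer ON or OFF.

Ni²⁺ is absent, so FenN is inactive.
Palatinose is absent, so FubP is active.
No repressor is bound and FubP is active, so *lomE* is transcribed.
So LomE is produced and active.
cAMP is absent, so DovR is inactive.
Diaminopimelate is absent, so PexU is inactive.
Norleucine is absent, so HolD is inactive.
With no repressor bound, *vorH* is transcribed.
So VorH is produced and active.
No repressor is bound and LomE and VorH are active, so *oxaX* is transcribed.

ON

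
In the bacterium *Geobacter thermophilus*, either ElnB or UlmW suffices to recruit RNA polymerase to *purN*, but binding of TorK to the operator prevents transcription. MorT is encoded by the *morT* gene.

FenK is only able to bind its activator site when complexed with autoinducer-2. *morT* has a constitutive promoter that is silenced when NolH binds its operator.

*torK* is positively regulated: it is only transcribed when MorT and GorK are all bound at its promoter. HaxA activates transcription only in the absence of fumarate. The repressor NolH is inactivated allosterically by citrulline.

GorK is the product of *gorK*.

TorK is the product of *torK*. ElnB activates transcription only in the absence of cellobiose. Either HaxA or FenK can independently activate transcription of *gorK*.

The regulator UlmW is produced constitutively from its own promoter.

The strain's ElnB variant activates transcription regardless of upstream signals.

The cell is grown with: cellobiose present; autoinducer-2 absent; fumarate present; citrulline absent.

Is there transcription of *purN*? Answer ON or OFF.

ON

ElnB is constitutively active in this strain.
UlmW is produced constitutively and is active.
Citrulline is absent, so NolH is active.
With repressor NolH bound, *morT* is not transcribed.
So MorT is not produced.
Fumarate is present, so HaxA is inactive.
Autoinducer-2 is absent, so FenK is inactive.
No activator is available at the *gorK* promoter, so *gorK* is not transcribed.
So GorK is not produced.
Required activator MorT is absent, so *torK* is not transcribed.
So TorK is not produced.
Activator ElnB is present, so *purN* is transcribed.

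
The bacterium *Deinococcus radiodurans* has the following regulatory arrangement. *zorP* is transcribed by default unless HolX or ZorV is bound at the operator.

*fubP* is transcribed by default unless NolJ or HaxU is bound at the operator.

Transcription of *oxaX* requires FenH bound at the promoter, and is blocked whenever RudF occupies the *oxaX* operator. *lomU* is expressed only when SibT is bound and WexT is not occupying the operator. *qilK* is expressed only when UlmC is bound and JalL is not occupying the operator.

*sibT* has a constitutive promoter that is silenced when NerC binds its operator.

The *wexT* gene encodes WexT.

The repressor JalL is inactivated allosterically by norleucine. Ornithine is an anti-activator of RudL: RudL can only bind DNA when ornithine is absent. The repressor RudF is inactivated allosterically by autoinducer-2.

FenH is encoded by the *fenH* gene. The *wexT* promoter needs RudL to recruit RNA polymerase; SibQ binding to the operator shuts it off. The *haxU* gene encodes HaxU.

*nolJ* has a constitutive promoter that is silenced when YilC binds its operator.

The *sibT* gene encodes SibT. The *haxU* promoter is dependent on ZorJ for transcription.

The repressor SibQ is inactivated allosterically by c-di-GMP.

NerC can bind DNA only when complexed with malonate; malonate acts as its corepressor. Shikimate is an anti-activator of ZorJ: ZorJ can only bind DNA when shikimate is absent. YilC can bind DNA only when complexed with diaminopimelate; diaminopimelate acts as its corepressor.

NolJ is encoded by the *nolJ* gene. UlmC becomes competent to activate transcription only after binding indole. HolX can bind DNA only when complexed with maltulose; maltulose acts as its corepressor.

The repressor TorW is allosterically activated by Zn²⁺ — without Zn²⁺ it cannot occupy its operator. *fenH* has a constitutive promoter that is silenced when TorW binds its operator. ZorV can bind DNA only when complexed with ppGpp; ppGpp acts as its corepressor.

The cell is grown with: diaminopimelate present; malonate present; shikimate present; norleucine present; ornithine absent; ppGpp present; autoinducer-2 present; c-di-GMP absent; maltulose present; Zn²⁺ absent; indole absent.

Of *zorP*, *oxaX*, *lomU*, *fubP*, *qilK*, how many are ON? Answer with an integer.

Maltulose is present, so HolX is active.
ppGpp is present, so ZorV is active.
With repressor HolX bound, *zorP* is not transcribed.
→ *zorP* is OFF.
Autoinducer-2 is present, so RudF is inactive.
Zn²⁺ is absent, so TorW is inactive.
With no repressor bound, *fenH* is transcribed.
So FenH is produced and active.
No repressor is bound and FenH is active, so *oxaX* is transcribed.
→ *oxaX* is ON.
Ornithine is absent, so RudL is active.
c-di-GMP is absent, so SibQ is active.
With repressor SibQ bound, *wexT* is not transcribed.
So WexT is not produced.
Malonate is present, so NerC is active.
With repressor NerC bound, *sibT* is not transcribed.
So SibT is not produced.
Required activator SibT is absent, so *lomU* is not transcribed.
→ *lomU* is OFF.
Diaminopimelate is present, so YilC is active.
With repressor YilC bound, *nolJ* is not transcribed.
So NolJ is not produced.
Shikimate is present, so ZorJ is inactive.
Required activator ZorJ is absent, so *haxU* is not transcribed.
So HaxU is not produced.
With no repressor bound, *fubP* is transcribed.
→ *fubP* is ON.
Norleucine is present, so JalL is inactive.
Indole is absent, so UlmC is inactive.
Required activator UlmC is absent, so *qilK* is not transcribed.
→ *qilK* is OFF.
2 of the 5 genes are transcribed.

2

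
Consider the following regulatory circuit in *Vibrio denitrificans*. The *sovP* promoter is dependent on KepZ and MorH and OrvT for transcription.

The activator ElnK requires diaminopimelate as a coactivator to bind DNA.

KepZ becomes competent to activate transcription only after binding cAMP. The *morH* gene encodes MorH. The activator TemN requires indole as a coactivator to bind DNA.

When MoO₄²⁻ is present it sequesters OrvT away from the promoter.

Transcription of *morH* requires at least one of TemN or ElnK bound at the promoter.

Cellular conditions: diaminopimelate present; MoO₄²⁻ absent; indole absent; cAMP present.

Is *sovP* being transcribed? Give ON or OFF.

ON

cAMP is present, so KepZ is active.
Indole is absent, so TemN is inactive.
Diaminopimelate is present, so ElnK is active.
Activator ElnK is present, so *morH* is transcribed.
So MorH is produced and active.
MoO₄²⁻ is absent, so OrvT is active.
No repressor is bound and KepZ and MorH and OrvT are active, so *sovP* is transcribed.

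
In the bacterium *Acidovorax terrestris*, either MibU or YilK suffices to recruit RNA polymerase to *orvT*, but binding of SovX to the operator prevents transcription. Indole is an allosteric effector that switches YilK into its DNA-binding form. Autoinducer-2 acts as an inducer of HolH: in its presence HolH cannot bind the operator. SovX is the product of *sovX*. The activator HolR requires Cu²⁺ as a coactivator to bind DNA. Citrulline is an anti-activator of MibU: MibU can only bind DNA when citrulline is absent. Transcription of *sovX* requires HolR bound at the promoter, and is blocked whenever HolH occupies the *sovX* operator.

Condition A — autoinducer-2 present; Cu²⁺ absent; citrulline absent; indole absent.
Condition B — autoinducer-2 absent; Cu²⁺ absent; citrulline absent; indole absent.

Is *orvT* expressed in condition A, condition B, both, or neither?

Condition A:
Autoinducer-2 is present, so HolH is inactive.
Cu²⁺ is absent, so HolR is inactive.
Required activator HolR is absent, so *sovX* is not transcribed.
So SovX is not produced.
Citrulline is absent, so MibU is active.
Indole is absent, so YilK is inactive.
Activator MibU is present, so *orvT* is transcribed.
→ *orvT* is ON in A.
Condition B:
Autoinducer-2 is absent, so HolH is active.
Cu²⁺ is absent, so HolR is inactive.
With repressor HolH bound, *sovX* is not transcribed.
So SovX is not produced.
Citrulline is absent, so MibU is active.
Indole is absent, so YilK is inactive.
Activator MibU is present, so *orvT* is transcribed.
→ *orvT* is ON in B.

both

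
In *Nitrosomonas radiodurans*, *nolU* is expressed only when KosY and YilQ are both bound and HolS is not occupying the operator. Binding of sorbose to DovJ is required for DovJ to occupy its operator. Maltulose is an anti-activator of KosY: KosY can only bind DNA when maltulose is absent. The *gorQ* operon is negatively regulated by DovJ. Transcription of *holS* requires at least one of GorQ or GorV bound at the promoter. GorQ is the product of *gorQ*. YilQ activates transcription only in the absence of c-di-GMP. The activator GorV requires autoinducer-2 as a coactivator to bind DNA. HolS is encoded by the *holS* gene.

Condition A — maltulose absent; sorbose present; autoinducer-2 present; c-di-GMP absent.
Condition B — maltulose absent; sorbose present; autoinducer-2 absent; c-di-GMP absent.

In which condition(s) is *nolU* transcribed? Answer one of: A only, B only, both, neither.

Condition A:
Maltulose is absent, so KosY is active.
Sorbose is present, so DovJ is active.
With repressor DovJ bound, *gorQ* is not transcribed.
So GorQ is not produced.
Autoinducer-2 is present, so GorV is active.
Activator GorV is present, so *holS* is transcribed.
So HolS is produced and active.
c-di-GMP is absent, so YilQ is active.
With repressor HolS bound, *nolU* is not transcribed.
→ *nolU* is OFF in A.
Condition B:
Maltulose is absent, so KosY is active.
Sorbose is present, so DovJ is active.
With repressor DovJ bound, *gorQ* is not transcribed.
So GorQ is not produced.
Autoinducer-2 is absent, so GorV is inactive.
No activator is available at the *holS* promoter, so *holS* is not transcribed.
So HolS is not produced.
c-di-GMP is absent, so YilQ is active.
No repressor is bound and KosY and YilQ are active, so *nolU* is transcribed.
→ *nolU* is ON in B.

B only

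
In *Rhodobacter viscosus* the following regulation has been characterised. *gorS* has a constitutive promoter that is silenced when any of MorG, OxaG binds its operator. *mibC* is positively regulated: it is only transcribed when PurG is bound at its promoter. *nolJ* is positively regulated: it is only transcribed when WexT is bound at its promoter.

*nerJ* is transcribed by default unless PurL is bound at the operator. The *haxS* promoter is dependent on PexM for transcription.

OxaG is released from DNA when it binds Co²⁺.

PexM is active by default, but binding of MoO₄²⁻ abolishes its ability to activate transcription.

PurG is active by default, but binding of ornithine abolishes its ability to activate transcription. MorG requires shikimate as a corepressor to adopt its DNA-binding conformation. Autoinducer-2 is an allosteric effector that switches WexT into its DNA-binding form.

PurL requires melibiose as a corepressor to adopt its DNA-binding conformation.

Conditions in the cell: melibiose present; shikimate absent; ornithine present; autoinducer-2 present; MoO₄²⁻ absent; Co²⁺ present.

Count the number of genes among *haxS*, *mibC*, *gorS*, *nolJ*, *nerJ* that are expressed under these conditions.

MoO₄²⁻ is absent, so PexM is active.
No repressor is bound and PexM is active, so *haxS* is transcribed.
→ *haxS* is ON.
Ornithine is present, so PurG is inactive.
Required activator PurG is absent, so *mibC* is not transcribed.
→ *mibC* is OFF.
Shikimate is absent, so MorG is inactive.
Co²⁺ is present, so OxaG is inactive.
With no repressor bound, *gorS* is transcribed.
→ *gorS* is ON.
Autoinducer-2 is present, so WexT is active.
No repressor is bound and WexT is active, so *nolJ* is transcribed.
→ *nolJ* is ON.
Melibiose is present, so PurL is active.
With repressor PurL bound, *nerJ* is not transcribed.
→ *nerJ* is OFF.
3 of the 5 genes are transcribed.

3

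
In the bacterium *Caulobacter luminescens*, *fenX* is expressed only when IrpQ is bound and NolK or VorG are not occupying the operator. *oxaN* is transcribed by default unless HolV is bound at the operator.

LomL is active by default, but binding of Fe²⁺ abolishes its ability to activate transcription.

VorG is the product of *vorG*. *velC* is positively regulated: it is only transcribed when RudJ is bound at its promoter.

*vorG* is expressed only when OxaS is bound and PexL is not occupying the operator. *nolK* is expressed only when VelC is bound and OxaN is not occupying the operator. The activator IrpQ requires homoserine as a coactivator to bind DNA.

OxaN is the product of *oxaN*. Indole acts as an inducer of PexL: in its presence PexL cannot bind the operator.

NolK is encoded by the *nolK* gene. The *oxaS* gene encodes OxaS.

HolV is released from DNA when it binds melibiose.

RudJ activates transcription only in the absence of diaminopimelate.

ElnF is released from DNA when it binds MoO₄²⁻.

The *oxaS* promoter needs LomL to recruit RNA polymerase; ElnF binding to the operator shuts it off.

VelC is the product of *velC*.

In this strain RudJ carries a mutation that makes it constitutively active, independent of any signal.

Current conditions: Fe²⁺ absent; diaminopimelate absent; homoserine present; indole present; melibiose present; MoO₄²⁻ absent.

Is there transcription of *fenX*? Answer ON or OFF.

Homoserine is present, so IrpQ is active.
RudJ is constitutively active in this strain.
No repressor is bound and RudJ is active, so *velC* is transcribed.
So VelC is produced and active.
Melibiose is present, so HolV is inactive.
With no repressor bound, *oxaN* is transcribed.
So OxaN is produced and active.
With repressor OxaN bound, *nolK* is not transcribed.
So NolK is not produced.
Indole is present, so PexL is inactive.
MoO₄²⁻ is absent, so ElnF is active.
Fe²⁺ is absent, so LomL is active.
With repressor ElnF bound, *oxaS* is not transcribed.
So OxaS is not produced.
Required activator OxaS is absent, so *vorG* is not transcribed.
So VorG is not produced.
No repressor is bound and IrpQ is active, so *fenX* is transcribed.

ON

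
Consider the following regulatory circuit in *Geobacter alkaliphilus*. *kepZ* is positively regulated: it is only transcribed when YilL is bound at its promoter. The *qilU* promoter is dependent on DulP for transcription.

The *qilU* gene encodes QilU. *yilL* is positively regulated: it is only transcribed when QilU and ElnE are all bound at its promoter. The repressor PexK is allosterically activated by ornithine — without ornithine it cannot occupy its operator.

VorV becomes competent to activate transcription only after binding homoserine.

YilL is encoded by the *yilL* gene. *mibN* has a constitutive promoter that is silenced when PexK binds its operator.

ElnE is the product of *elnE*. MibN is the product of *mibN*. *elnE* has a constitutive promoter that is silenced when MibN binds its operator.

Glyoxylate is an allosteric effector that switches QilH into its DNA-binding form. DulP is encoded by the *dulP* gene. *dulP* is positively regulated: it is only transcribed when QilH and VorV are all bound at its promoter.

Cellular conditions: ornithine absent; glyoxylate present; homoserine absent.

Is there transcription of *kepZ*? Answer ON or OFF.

OFF

Glyoxylate is present, so QilH is active.
Homoserine is absent, so VorV is inactive.
Required activator VorV is absent, so *dulP* is not transcribed.
So DulP is not produced.
Required activator DulP is absent, so *qilU* is not transcribed.
So QilU is not produced.
Ornithine is absent, so PexK is inactive.
With no repressor bound, *mibN* is transcribed.
So MibN is produced and active.
With repressor MibN bound, *elnE* is not transcribed.
So ElnE is not produced.
Required activator QilU is absent, so *yilL* is not transcribed.
So YilL is not produced.
Required activator YilL is absent, so *kepZ* is not transcribed.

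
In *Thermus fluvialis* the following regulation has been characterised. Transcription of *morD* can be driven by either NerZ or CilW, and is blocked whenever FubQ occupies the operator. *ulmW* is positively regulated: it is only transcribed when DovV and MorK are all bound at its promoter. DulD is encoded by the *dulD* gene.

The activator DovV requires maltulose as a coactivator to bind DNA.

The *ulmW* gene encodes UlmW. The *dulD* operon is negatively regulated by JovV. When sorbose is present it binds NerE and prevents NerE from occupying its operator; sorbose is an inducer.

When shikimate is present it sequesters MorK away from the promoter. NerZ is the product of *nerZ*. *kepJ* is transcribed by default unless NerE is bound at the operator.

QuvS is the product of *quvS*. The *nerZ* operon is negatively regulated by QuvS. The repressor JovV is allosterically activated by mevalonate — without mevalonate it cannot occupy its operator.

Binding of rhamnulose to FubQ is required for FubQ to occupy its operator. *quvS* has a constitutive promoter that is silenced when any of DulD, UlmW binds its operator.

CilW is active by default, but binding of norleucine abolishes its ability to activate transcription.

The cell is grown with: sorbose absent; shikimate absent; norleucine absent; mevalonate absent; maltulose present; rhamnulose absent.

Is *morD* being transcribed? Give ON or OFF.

ON

Mevalonate is absent, so JovV is inactive.
With no repressor bound, *dulD* is transcribed.
So DulD is produced and active.
Maltulose is present, so DovV is active.
Shikimate is absent, so MorK is active.
No repressor is bound and DovV and MorK are active, so *ulmW* is transcribed.
So UlmW is produced and active.
With repressor DulD bound, *quvS* is not transcribed.
So QuvS is not produced.
With no repressor bound, *nerZ* is transcribed.
So NerZ is produced and active.
Rhamnulose is absent, so FubQ is inactive.
Norleucine is absent, so CilW is active.
Activator NerZ is present, so *morD* is transcribed.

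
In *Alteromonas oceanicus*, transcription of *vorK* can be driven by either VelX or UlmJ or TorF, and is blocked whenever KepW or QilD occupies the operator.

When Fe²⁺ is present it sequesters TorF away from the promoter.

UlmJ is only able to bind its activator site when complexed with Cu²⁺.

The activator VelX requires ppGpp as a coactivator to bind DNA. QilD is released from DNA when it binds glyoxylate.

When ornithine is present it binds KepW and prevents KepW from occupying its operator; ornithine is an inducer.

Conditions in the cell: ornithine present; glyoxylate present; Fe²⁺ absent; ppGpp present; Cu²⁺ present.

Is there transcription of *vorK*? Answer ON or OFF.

ON

ppGpp is present, so VelX is active.
Cu²⁺ is present, so UlmJ is active.
Fe²⁺ is absent, so TorF is active.
Ornithine is present, so KepW is inactive.
Glyoxylate is present, so QilD is inactive.
Activator VelX is present, so *vorK* is transcribed.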